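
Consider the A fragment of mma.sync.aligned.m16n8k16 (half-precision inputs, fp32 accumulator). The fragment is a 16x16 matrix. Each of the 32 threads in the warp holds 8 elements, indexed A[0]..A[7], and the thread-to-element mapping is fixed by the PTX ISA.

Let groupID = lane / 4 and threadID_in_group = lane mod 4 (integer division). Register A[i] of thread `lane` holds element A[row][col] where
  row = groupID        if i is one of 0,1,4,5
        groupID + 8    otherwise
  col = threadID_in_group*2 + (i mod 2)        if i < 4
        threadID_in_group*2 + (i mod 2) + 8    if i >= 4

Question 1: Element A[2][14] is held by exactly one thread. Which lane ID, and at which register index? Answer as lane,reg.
11,4

r=2⇒gr=2,Rb=0  c=14⇒Cb=1,th=3,odd=0
L=2*4+3=11  i=1*4+0*2+0=4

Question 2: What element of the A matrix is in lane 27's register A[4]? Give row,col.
lane 27: G=6 (27/4), T=3 (27%4)
i=4: r=6+0=6, c=3*2+0+8=14

6,14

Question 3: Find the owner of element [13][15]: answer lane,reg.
23,7

r=13->g=5,rb=1  c=15->cb=1,t=3,b0=1
L=5*4+3=23  i=1*4+1*2+1=7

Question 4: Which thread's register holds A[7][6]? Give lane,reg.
31,0

r=7→G=7,rhi=0  c=6→chi=0,T=3,p=0
L=7*4+3=31  i=0*4+0*2+0=0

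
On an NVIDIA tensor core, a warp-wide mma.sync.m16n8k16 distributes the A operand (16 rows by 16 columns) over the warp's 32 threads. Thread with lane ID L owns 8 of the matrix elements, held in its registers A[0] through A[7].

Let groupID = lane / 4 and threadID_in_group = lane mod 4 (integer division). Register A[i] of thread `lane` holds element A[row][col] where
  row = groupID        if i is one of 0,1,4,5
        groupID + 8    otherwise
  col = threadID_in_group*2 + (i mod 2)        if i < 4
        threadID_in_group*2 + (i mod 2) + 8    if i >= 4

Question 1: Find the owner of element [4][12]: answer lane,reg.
18,4

r=4->g=4,rb=0  c=12->cb=1,t=2,b0=0
L=4*4+2=18  i=1*4+0*2+0=4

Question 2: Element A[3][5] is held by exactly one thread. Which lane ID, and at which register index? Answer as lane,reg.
14,1

r=3→G=3,rhi=0  c=5→chi=0,T=2,p=1
L=3*4+2=14  i=0*4+0*2+1=1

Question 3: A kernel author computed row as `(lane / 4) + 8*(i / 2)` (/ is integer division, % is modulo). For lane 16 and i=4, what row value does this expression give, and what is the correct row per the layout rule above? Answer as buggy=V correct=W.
`(lane / 4) + 8*(i / 2)`[16,4]=>20
16: grp=4,tig=0
[4] (4+0,0*2+0+8) = (4,8)
row: 20 vs 4

buggy=20 correct=4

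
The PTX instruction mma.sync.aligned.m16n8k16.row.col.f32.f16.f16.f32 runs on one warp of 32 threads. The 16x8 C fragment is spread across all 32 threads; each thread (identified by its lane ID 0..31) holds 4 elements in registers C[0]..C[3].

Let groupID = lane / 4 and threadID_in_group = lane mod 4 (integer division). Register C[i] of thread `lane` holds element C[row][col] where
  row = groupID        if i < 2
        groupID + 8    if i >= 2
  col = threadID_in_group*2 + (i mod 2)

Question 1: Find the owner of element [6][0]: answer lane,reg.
r: 6->gid=6,r8=0  c: 0->tid=0,i&1=0
L=6*4+0=24  i=0*2+0=0

24,0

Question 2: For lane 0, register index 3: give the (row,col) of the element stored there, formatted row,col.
L=0=>grp=0>>2=0, tig=0&3=0
[3]=>row 0+8=8  col 0·2+1=1

8,1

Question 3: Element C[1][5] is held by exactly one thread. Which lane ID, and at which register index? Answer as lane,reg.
6,1

r: 1->gid=1,r8=0  c: 5->tid=2,i&1=1
L=1*4+2=6  i=0*2+1=1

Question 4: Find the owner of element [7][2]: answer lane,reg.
r=7->g=7,rb=0  c=2->t=1,b0=0
L=7*4+1=29  i=0*2+0=0

29,0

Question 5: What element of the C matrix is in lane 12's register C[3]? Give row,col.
11,1

12: gr=3,th=0
[3] (3+8,0*2+1) = (11,1)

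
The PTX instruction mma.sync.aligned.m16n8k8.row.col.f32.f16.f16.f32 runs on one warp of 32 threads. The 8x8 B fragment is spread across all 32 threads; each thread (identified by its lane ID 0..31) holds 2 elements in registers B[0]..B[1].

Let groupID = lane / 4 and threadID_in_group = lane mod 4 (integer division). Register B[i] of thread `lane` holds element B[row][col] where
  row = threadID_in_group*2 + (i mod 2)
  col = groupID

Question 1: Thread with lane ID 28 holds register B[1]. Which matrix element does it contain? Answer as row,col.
L=28⇒gr=28>>2=7, th=28&3=0
[1]⇒row 0·2+1=1  col gr=7

1,7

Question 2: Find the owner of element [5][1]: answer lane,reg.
c:1=>grp=1  r:5=>tig=2,lo=1
L=1*4+2=6  i=1=1

6,1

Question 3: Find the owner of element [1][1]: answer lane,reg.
4,1

c=1->g=1  r=1->t=0,b0=1
L=1*4+0=4  i=1=1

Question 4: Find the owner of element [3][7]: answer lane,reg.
29,1

c:7=>grp=7  r:3=>tig=1,lo=1
L=7*4+1=29  i=1=1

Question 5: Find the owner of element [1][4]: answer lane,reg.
16,1

c: 4->gid=4  r: 1->tid=0,i&1=1
L=4*4+0=16  i=1=1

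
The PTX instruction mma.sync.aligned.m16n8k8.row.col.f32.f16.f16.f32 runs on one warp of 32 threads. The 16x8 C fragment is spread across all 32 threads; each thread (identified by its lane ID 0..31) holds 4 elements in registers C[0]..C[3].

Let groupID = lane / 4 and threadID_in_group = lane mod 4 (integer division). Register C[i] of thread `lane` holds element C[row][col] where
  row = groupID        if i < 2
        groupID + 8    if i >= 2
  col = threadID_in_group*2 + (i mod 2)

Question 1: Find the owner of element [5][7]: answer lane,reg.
23,1

r=5->g=5,rb=0  c=7->t=3,b0=1
L=5*4+3=23  i=0*2+1=1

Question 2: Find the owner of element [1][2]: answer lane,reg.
5,0

r: 1->gid=1,r8=0  c: 2->tid=1,i&1=0
L=1*4+1=5  i=0*2+0=0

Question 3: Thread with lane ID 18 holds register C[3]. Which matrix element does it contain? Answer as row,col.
L=18=>grp=18>>2=4, tig=18&3=2
[3]=>row 4+8=12  col 2·2+1=5

12,5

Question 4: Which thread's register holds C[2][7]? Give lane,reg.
r=2->g=2,rb=0  c=7->t=3,b0=1
L=2*4+3=11  i=0*2+1=1

11,1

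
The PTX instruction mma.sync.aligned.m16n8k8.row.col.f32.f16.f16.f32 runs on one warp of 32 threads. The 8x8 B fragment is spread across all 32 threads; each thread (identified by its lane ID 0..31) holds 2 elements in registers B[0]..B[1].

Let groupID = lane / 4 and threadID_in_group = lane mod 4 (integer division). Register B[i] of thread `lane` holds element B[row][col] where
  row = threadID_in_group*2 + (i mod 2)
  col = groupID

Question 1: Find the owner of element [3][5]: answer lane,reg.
21,1

c:5=>grp=5  r:3=>tig=1,lo=1
L=5*4+1=21  i=1=1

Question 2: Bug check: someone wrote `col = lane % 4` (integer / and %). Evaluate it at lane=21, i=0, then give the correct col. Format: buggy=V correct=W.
`lane % 4`[21,0]⇒1
L=21⇒gr=21>>2=5, th=21&3=1
[0]⇒row 1·2+0=2  col gr=5
col: 1 vs 5

buggy=1 correct=5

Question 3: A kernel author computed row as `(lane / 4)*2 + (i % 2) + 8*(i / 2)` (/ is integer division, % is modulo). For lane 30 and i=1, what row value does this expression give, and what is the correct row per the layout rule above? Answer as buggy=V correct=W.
`(lane / 4)*2 + (i % 2) + 8*(i / 2)`[30,1]→15
30: G=7,T=2
[1] (2*2+1,7) = (5,7)
row: 15 vs 5

buggy=15 correct=5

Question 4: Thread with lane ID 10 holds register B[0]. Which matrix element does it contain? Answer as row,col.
lane 10->10/4=2, 10 mod 4=2
i=0  r:2·2+0->4  c:2

4,2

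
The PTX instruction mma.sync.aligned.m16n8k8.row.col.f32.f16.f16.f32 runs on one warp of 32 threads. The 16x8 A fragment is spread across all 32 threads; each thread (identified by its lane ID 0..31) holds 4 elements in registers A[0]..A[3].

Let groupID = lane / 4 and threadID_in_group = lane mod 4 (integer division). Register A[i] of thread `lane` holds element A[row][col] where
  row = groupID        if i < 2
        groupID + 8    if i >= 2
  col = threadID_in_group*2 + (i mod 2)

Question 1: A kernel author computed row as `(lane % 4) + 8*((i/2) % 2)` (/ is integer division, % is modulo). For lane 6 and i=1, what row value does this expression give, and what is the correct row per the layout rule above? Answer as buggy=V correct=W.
`(lane % 4) + 8*((i/2) % 2)`[6,1]->2
lane 6: g=1 (6/4), t=2 (6%4)
i=1: r=1+0=1, c=2*2+1=5
row: 2 vs 1

buggy=2 correct=1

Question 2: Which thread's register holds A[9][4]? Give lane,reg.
6,2

r=9->g=1,rb=1  c=4->t=2,b0=0
L=1*4+2=6  i=1*2+0=2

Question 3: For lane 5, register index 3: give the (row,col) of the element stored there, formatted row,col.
9,3

5: g=1,t=1
[3] (1+8,1*2+1) = (9,3)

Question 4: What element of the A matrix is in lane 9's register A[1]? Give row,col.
lane 9=>9/4=2, 9 mod 4=1
i=1  r:2+0=>2  c:2·1+1=>3

2,3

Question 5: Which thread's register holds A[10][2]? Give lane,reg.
r:10=>grp=2,rB=1  c:2=>tig=1,lo=0
L=2*4+1=9  i=1*2+0=2

9,2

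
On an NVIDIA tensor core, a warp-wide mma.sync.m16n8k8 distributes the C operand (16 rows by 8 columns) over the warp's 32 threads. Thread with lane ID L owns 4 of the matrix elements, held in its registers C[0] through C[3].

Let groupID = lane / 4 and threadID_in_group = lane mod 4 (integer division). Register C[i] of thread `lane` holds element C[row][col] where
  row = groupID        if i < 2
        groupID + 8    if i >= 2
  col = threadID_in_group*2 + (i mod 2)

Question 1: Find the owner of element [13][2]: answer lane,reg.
r=13→G=5,rhi=1  c=2→T=1,p=0
L=5*4+1=21  i=1*2+0=2

21,2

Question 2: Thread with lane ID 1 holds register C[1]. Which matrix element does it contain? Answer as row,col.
lane 1->1/4=0, 1 mod 4=1
i=1  r:0+0->0  c:2·1+1->3

0,3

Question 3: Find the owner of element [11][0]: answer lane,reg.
12,2

r: 11->gid=3,r8=1  c: 0->tid=0,i&1=0
L=3*4+0=12  i=1*2+0=2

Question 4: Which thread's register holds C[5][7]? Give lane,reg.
r=5->g=5,rb=0  c=7->t=3,b0=1
L=5*4+3=23  i=0*2+1=1

23,1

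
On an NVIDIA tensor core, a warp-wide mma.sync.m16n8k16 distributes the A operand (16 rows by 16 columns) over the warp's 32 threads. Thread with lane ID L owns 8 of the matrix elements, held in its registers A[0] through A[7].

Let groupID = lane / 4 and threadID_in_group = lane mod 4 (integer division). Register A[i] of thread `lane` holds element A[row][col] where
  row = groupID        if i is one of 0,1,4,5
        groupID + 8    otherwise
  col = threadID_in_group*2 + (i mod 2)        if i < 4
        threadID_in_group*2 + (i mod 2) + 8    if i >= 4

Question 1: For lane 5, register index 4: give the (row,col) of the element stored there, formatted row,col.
1,10

lane 5: gr=1 (5/4), th=1 (5%4)
i=4: r=1+0=1, c=1*2+0+8=10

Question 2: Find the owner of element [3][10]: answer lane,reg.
r:3=>grp=3,rB=0  c:10=>cB=1,tig=1,lo=0
L=3*4+1=13  i=1*4+0*2+0=4

13,4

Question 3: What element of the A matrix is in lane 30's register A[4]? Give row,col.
7,12

L=30=>grp=30>>2=7, tig=30&3=2
[4]=>row 7+0=7  col 2·2+0+8=12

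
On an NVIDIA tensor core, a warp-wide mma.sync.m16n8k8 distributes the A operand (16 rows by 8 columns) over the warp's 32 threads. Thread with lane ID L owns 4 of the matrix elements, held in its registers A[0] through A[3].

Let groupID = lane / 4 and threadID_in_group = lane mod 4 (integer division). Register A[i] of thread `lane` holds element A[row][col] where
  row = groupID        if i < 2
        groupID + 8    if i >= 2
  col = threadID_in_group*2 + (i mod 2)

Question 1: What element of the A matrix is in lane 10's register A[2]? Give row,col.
lane 10: g=2 (10/4), t=2 (10%4)
i=2: r=2+8=10, c=2*2+0=4

10,4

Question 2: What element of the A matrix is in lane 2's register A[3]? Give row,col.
L=2->gid=2>>2=0, tid=2&3=2
[3]->row 0+8=8  col 2·2+1=5

8,5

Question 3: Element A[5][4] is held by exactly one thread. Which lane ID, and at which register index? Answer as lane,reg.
22,0

r:5=>grp=5,rB=0  c:4=>tig=2,lo=0
L=5*4+2=22  i=0*2+0=0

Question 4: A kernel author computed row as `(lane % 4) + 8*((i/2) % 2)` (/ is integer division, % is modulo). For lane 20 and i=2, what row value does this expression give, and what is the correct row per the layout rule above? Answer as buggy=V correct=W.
`(lane % 4) + 8*((i/2) % 2)`[20,2]->8
lane 20: gid=5 (20/4), tid=0 (20%4)
i=2: r=5+8=13, c=0*2+0=0
row: 8 vs 13

buggy=8 correct=13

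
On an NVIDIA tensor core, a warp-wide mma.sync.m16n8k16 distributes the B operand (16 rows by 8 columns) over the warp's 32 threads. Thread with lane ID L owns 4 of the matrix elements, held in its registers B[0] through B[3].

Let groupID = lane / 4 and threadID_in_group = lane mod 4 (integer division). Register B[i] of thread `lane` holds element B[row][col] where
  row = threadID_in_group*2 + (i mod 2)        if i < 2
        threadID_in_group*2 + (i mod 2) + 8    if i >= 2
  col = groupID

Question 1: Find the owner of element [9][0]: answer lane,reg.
0,3

c:0=>grp=0  r:9=>rB=1,tig=0,lo=1
L=0*4+0=0  i=1*2+1=3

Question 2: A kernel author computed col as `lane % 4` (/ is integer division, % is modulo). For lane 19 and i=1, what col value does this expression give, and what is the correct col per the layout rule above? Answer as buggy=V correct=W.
`lane % 4`[19,1]=>3
19: grp=4,tig=3
[1] (3*2+1+0,4) = (7,4)
col: 3 vs 4

buggy=3 correct=4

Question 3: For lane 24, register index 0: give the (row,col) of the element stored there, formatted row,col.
0,6

24: g=6,t=0
[0] (0*2+0+0,6) = (0,6)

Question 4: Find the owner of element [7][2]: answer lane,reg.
c=2⇒gr=2  r=7⇒Rb=0,th=3,odd=1
L=2*4+3=11  i=0*2+1=1

11,1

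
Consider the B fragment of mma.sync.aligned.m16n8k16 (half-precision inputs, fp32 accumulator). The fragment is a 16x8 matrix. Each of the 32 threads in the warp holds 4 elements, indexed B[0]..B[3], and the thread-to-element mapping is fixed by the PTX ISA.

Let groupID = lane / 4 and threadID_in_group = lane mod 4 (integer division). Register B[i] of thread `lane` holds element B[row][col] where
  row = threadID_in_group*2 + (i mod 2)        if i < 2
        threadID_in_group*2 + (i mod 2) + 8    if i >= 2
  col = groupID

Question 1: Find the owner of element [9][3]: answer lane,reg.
12,3

c=3->g=3  r=9->rb=1,t=0,b0=1
L=3*4+0=12  i=1*2+1=3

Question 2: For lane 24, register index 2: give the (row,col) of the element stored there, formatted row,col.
lane 24: g=6 (24/4), t=0 (24%4)
i=2: r=0*2+0+8=8, c=g=6

8,6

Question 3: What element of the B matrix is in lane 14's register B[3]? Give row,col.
13,3

lane 14: gid=3 (14/4), tid=2 (14%4)
i=3: r=2*2+1+8=13, c=gid=3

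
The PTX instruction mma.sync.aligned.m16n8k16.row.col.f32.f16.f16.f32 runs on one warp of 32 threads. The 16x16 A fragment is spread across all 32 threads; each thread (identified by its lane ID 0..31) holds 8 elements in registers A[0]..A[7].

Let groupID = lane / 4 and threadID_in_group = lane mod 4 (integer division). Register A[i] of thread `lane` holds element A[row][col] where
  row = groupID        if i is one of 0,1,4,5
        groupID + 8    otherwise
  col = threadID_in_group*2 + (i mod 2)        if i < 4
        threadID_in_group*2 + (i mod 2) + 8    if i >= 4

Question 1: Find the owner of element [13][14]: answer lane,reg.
23,6

r: 13->gid=5,r8=1  c: 14->c8=1,tid=3,i&1=0
L=5*4+3=23  i=1*4+1*2+0=6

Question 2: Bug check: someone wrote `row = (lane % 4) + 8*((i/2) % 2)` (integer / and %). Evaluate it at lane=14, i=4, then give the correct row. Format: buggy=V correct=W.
buggy=2 correct=3

`(lane % 4) + 8*((i/2) % 2)`[14,4]=>2
lane 14=>14/4=3, 14 mod 4=2
i=4  r:3+0=>3  c:2·2+0+8=>12
row: 2 vs 3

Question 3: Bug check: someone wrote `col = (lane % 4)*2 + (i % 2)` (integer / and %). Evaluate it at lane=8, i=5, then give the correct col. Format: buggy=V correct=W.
`(lane % 4)*2 + (i % 2)`[8,5]->1
L=8->gid=8>>2=2, tid=8&3=0
[5]->row 2+0=2  col 0·2+1+8=9
col: 1 vs 9

buggy=1 correct=9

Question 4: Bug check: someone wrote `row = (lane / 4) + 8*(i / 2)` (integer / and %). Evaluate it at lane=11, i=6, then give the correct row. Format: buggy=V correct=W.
`(lane / 4) + 8*(i / 2)`[11,6]=>26
11: grp=2,tig=3
[6] (2+8,3*2+0+8) = (10,14)
row: 26 vs 10

buggy=26 correct=10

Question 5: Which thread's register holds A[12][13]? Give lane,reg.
18,7

r:12=>grp=4,rB=1  c:13=>cB=1,tig=2,lo=1
L=4*4+2=18  i=1*4+1*2+1=7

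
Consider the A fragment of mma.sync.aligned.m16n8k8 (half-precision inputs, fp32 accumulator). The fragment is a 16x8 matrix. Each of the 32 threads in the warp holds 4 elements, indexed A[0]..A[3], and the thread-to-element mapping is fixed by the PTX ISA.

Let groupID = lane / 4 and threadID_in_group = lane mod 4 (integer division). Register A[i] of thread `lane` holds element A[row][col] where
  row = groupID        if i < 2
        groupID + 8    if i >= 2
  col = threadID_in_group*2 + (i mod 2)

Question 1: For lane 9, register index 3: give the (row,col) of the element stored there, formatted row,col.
lane 9⇒9/4=2, 9 mod 4=1
i=3  r:2+8⇒10  c:2·1+1⇒3

10,3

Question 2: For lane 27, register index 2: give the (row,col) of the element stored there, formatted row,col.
14,6

lane 27=>27/4=6, 27 mod 4=3
i=2  r:6+8=>14  c:2·3+0=>6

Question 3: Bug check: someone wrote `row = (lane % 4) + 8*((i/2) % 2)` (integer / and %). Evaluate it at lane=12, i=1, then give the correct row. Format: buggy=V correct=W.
`(lane % 4) + 8*((i/2) % 2)`[12,1]->0
lane 12: gid=3 (12/4), tid=0 (12%4)
i=1: r=3+0=3, c=0*2+1=1
row: 0 vs 3

buggy=0 correct=3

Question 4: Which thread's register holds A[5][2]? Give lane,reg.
21,0

r=5->g=5,rb=0  c=2->t=1,b0=0
L=5*4+1=21  i=0*2+0=0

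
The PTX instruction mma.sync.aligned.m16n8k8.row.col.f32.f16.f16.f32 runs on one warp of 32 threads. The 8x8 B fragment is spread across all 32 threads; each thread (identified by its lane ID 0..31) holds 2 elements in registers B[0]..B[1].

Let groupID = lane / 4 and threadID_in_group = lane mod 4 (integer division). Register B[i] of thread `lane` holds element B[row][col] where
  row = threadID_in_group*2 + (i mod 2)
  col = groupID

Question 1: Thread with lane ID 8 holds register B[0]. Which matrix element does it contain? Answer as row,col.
lane 8→8/4=2, 8 mod 4=0
i=0  r:2·0+0→0  c:2

0,2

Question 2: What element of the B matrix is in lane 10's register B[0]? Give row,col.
L=10->g=10>>2=2, t=10&3=2
[0]->row 2·2+0=4  col g=2

4,2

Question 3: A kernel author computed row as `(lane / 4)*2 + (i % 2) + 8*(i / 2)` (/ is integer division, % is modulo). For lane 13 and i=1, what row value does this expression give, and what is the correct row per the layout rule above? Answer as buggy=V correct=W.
buggy=7 correct=3

`(lane / 4)*2 + (i % 2) + 8*(i / 2)`[13,1]->7
lane 13->13/4=3, 13 mod 4=1
i=1  r:2·1+1->3  c:3
row: 7 vs 3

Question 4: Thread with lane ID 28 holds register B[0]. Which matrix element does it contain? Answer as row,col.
0,7

28: G=7,T=0
[0] (0*2+0,7) = (0,7)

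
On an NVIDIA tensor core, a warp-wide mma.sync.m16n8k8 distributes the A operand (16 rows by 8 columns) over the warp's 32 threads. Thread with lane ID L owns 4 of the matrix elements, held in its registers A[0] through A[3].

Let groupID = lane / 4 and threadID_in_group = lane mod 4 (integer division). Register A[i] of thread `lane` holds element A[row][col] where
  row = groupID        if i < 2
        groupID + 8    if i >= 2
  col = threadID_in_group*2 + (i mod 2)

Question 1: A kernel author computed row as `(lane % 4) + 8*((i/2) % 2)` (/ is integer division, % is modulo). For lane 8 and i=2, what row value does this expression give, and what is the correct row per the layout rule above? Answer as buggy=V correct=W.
`(lane % 4) + 8*((i/2) % 2)`[8,2]->8
L=8->g=8>>2=2, t=8&3=0
[2]->row 2+8=10  col 0·2+0=0
row: 8 vs 10

buggy=8 correct=10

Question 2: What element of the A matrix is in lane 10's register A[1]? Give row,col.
lane 10=>10/4=2, 10 mod 4=2
i=1  r:2+0=>2  c:2·2+1=>5

2,5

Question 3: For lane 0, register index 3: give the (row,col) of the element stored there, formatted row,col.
lane 0->0/4=0, 0 mod 4=0
i=3  r:0+8->8  c:2·0+1->1

8,1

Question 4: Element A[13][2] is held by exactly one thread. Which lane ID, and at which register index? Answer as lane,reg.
r=13⇒gr=5,Rb=1  c=2⇒th=1,odd=0
L=5*4+1=21  i=1*2+0=2

21,2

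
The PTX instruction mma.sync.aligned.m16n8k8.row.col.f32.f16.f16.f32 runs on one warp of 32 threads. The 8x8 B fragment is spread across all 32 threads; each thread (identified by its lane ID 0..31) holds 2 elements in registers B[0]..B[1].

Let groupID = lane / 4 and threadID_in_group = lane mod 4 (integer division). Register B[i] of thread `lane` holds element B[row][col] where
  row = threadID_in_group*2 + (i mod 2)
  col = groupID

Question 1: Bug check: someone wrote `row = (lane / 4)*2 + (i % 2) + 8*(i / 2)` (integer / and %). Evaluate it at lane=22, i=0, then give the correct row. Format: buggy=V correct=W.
`(lane / 4)*2 + (i % 2) + 8*(i / 2)`[22,0]→10
lane 22→22/4=5, 22 mod 4=2
i=0  r:2·2+0→4  c:5
row: 10 vs 4

buggy=10 correct=4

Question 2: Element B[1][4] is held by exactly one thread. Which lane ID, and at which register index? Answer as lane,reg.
16,1

c:4=>grp=4  r:1=>tig=0,lo=1
L=4*4+0=16  i=1=1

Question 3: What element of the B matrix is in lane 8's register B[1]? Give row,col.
1,2

L=8=>grp=8>>2=2, tig=8&3=0
[1]=>row 0·2+1=1  col grp=2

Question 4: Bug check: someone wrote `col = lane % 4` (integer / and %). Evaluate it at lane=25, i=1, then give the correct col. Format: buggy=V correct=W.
buggy=1 correct=6

`lane % 4`[25,1]=>1
lane 25: grp=6 (25/4), tig=1 (25%4)
i=1: r=1*2+1=3, c=grp=6
col: 1 vs 6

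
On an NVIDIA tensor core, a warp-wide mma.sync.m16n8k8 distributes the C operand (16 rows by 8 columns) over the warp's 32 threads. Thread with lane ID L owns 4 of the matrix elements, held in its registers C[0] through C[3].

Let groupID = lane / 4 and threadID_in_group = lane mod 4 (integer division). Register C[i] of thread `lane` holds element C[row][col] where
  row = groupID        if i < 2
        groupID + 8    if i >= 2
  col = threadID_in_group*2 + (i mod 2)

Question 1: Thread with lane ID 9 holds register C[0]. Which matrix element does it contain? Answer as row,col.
2,2

lane 9⇒9/4=2, 9 mod 4=1
i=0  r:2+0⇒2  c:2·1+0⇒2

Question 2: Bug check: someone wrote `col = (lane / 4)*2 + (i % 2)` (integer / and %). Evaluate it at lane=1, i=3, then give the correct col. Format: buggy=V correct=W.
`(lane / 4)*2 + (i % 2)`[1,3]->1
lane 1->1/4=0, 1 mod 4=1
i=3  r:0+8->8  c:2·1+1->3
col: 1 vs 3

buggy=1 correct=3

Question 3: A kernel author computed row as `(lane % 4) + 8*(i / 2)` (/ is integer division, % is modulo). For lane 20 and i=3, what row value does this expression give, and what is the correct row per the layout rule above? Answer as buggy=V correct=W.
buggy=8 correct=13

`(lane % 4) + 8*(i / 2)`[20,3]->8
lane 20->20/4=5, 20 mod 4=0
i=3  r:5+8->13  c:2·0+1->1
row: 8 vs 13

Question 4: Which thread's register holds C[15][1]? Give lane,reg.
r=15→G=7,rhi=1  c=1→T=0,p=1
L=7*4+0=28  i=1*2+1=3

28,3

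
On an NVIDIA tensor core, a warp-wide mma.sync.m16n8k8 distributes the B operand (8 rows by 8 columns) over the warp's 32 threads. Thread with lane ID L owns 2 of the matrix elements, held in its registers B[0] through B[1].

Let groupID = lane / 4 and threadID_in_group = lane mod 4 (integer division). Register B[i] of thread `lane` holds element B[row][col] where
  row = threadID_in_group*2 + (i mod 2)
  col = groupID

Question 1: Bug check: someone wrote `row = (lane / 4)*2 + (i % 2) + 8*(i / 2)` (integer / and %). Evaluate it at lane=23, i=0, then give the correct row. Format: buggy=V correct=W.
`(lane / 4)*2 + (i % 2) + 8*(i / 2)`[23,0]=>10
lane 23=>23/4=5, 23 mod 4=3
i=0  r:2·3+0=>6  c:5
row: 10 vs 6

buggy=10 correct=6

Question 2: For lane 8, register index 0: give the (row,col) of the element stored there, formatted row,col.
0,2

8: grp=2,tig=0
[0] (0*2+0,2) = (0,2)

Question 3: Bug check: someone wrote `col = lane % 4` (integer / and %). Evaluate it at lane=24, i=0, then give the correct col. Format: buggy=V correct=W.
buggy=0 correct=6

`lane % 4`[24,0]->0
L=24->g=24>>2=6, t=24&3=0
[0]->row 0·2+0=0  col g=6
col: 0 vs 6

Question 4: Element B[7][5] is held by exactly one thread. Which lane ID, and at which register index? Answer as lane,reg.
23,1

c: 5->gid=5  r: 7->tid=3,i&1=1
L=5*4+3=23  i=1=1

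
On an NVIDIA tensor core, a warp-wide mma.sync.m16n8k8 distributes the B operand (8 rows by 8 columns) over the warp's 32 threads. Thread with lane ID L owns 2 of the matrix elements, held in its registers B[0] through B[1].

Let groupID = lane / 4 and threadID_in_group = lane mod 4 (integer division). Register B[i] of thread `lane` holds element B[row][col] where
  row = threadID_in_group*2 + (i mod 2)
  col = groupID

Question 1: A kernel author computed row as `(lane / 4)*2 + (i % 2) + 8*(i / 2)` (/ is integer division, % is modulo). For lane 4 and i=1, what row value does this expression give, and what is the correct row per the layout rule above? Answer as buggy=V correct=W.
buggy=3 correct=1

`(lane / 4)*2 + (i % 2) + 8*(i / 2)`[4,1]=>3
lane 4=>4/4=1, 4 mod 4=0
i=1  r:2·0+1=>1  c:1
row: 3 vs 1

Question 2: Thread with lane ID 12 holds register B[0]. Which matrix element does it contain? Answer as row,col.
0,3

12: gr=3,th=0
[0] (0*2+0,3) = (0,3)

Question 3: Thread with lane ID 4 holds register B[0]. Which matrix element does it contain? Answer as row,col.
lane 4: gr=1 (4/4), th=0 (4%4)
i=0: r=0*2+0=0, c=gr=1

0,1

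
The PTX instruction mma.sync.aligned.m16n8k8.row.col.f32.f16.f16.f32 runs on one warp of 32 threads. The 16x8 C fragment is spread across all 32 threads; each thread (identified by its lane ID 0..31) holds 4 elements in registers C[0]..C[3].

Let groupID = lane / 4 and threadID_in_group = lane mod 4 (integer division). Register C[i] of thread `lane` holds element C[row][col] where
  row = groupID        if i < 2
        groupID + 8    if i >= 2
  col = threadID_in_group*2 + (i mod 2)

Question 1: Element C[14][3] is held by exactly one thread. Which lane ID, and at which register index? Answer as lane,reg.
25,3

r=14->g=6,rb=1  c=3->t=1,b0=1
L=6*4+1=25  i=1*2+1=3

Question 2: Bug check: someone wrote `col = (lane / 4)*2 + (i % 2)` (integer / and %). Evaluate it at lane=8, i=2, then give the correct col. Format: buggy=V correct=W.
buggy=4 correct=0

`(lane / 4)*2 + (i % 2)`[8,2]->4
8: g=2,t=0
[2] (2+8,0*2+0) = (10,0)
col: 4 vs 0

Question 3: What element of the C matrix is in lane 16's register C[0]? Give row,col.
4,0

L=16->gid=16>>2=4, tid=16&3=0
[0]->row 4+0=4  col 0·2+0=0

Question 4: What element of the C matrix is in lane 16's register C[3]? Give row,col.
12,1

lane 16→16/4=4, 16 mod 4=0
i=3  r:4+8→12  c:2·0+1→1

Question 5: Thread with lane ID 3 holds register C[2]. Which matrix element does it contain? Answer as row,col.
lane 3→3/4=0, 3 mod 4=3
i=2  r:0+8→8  c:2·3+0→6

8,6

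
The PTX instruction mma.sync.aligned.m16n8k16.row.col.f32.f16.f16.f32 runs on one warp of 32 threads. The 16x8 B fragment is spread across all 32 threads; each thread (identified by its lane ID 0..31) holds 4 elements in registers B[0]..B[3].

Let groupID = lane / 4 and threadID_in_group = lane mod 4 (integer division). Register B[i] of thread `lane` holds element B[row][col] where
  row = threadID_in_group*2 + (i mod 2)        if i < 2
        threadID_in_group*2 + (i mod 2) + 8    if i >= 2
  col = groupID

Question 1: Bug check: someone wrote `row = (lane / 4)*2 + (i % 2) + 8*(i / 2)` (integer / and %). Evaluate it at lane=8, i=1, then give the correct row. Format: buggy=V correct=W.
`(lane / 4)*2 + (i % 2) + 8*(i / 2)`[8,1]->5
L=8->g=8>>2=2, t=8&3=0
[1]->row 0·2+1+0=1  col g=2
row: 5 vs 1

buggy=5 correct=1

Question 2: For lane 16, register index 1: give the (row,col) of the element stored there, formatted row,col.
16: gr=4,th=0
[1] (0*2+1+0,4) = (1,4)

1,4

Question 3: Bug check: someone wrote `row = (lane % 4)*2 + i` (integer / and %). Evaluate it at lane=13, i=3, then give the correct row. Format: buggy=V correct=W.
buggy=5 correct=11

`(lane % 4)*2 + i`[13,3]->5
13: gid=3,tid=1
[3] (1*2+1+8,3) = (11,3)
row: 5 vs 11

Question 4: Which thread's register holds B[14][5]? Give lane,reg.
c=5→G=5  r=14→rhi=1,T=3,p=0
L=5*4+3=23  i=1*2+0=2

23,2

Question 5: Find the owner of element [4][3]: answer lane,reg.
14,0

c=3⇒gr=3  r=4⇒Rb=0,th=2,odd=0
L=3*4+2=14  i=0*2+0=0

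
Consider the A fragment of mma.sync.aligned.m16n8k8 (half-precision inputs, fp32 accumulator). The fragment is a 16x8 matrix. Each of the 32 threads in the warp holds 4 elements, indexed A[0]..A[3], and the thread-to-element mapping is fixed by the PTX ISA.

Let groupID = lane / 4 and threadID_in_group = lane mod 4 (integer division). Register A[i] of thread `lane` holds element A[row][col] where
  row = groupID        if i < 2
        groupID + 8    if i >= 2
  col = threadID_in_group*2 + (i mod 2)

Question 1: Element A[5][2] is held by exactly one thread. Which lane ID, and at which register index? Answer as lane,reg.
r=5->g=5,rb=0  c=2->t=1,b0=0
L=5*4+1=21  i=0*2+0=0

21,0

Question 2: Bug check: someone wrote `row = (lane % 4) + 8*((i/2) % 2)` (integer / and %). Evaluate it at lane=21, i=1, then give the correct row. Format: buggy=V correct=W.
buggy=1 correct=5

`(lane % 4) + 8*((i/2) % 2)`[21,1]⇒1
lane 21⇒21/4=5, 21 mod 4=1
i=1  r:5+0⇒5  c:2·1+1⇒3
row: 1 vs 5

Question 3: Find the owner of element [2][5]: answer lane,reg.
10,1

r=2⇒gr=2,Rb=0  c=5⇒th=2,odd=1
L=2*4+2=10  i=0*2+1=1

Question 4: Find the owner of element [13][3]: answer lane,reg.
r=13⇒gr=5,Rb=1  c=3⇒th=1,odd=1
L=5*4+1=21  i=1*2+1=3

21,3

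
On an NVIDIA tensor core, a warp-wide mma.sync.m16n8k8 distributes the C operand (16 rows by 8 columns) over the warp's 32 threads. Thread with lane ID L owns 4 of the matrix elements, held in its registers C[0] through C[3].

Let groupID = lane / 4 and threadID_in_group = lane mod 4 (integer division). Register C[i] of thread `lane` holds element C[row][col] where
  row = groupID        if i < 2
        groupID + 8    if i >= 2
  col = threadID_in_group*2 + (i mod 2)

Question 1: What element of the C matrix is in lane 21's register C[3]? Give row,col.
13,3

21: gid=5,tid=1
[3] (5+8,1*2+1) = (13,3)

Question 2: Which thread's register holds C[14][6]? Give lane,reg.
27,2

r:14=>grp=6,rB=1  c:6=>tig=3,lo=0
L=6*4+3=27  i=1*2+0=2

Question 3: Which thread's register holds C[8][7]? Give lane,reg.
r=8->g=0,rb=1  c=7->t=3,b0=1
L=0*4+3=3  i=1*2+1=3

3,3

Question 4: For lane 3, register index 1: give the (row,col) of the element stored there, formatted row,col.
0,7

L=3->gid=3>>2=0, tid=3&3=3
[1]->row 0+0=0  col 3·2+1=7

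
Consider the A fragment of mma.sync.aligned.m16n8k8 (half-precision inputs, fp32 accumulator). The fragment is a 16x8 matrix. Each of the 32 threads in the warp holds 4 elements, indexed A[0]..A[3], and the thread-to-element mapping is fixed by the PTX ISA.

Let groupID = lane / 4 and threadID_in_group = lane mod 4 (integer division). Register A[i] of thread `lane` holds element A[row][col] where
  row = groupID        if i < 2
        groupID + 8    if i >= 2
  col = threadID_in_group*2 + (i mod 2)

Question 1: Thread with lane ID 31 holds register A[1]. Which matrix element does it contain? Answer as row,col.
7,7

lane 31: gid=7 (31/4), tid=3 (31%4)
i=1: r=7+0=7, c=3*2+1=7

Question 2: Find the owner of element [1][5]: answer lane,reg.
6,1

r=1->g=1,rb=0  c=5->t=2,b0=1
L=1*4+2=6  i=0*2+1=1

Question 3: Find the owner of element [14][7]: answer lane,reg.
r=14→G=6,rhi=1  c=7→T=3,p=1
L=6*4+3=27  i=1*2+1=3

27,3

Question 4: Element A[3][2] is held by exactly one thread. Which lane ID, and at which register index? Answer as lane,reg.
13,0

r=3→G=3,rhi=0  c=2→T=1,p=0
L=3*4+1=13  i=0*2+0=0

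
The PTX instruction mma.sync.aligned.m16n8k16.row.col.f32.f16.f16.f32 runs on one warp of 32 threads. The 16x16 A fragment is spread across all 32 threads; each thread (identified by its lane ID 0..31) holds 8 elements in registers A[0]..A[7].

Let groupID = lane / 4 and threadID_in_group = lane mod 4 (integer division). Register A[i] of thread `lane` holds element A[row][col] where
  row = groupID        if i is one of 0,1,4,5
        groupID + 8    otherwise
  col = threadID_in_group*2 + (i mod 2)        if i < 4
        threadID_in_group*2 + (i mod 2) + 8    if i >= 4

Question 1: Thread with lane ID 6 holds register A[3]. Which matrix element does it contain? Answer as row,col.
lane 6->6/4=1, 6 mod 4=2
i=3  r:1+8->9  c:2·2+1+0->5

9,5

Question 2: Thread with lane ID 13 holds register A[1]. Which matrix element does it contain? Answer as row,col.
3,3

13: gr=3,th=1
[1] (3+0,1*2+1+0) = (3,3)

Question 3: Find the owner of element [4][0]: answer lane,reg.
r=4→G=4,rhi=0  c=0→chi=0,T=0,p=0
L=4*4+0=16  i=0*4+0*2+0=0

16,0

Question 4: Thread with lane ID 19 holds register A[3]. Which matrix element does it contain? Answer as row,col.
12,7

lane 19->19/4=4, 19 mod 4=3
i=3  r:4+8->12  c:2·3+1+0->7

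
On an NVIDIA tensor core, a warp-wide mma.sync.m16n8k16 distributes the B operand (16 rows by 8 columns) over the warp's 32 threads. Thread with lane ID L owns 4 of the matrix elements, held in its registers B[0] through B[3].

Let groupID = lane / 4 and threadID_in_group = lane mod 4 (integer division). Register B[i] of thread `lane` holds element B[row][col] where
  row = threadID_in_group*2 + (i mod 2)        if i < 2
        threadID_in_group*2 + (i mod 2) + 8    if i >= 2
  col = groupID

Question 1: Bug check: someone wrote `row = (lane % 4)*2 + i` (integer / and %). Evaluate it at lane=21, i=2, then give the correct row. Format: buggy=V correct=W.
buggy=4 correct=10

`(lane % 4)*2 + i`[21,2]→4
lane 21→21/4=5, 21 mod 4=1
i=2  r:2·1+0+8→10  c:5
row: 4 vs 10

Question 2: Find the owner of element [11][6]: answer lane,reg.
c=6->g=6  r=11->rb=1,t=1,b0=1
L=6*4+1=25  i=1*2+1=3

25,3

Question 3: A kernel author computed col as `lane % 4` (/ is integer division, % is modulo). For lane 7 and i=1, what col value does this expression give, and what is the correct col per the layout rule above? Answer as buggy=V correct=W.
buggy=3 correct=1

`lane % 4`[7,1]⇒3
L=7⇒gr=7>>2=1, th=7&3=3
[1]⇒row 3·2+1+0=7  col gr=1
col: 3 vs 1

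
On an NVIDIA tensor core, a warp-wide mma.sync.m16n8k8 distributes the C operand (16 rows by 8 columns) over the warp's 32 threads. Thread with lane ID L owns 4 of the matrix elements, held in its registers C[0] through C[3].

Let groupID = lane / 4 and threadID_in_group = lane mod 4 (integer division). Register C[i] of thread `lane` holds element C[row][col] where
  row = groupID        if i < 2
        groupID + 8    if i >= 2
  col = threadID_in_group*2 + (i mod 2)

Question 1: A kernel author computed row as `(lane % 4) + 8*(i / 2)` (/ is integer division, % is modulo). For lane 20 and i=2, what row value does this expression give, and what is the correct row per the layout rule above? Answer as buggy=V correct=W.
buggy=8 correct=13

`(lane % 4) + 8*(i / 2)`[20,2]=>8
20: grp=5,tig=0
[2] (5+8,0*2+0) = (13,0)
row: 8 vs 13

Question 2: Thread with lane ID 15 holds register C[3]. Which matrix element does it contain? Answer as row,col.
L=15→G=15>>2=3, T=15&3=3
[3]→row 3+8=11  col 3·2+1=7

11,7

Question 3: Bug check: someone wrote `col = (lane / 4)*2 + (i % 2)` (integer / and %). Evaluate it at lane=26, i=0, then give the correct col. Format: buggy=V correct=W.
`(lane / 4)*2 + (i % 2)`[26,0]⇒12
26: gr=6,th=2
[0] (6+0,2*2+0) = (6,4)
col: 12 vs 4

buggy=12 correct=4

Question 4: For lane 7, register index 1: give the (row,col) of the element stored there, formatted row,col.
1,7

lane 7→7/4=1, 7 mod 4=3
i=1  r:1+0→1  c:2·3+1→7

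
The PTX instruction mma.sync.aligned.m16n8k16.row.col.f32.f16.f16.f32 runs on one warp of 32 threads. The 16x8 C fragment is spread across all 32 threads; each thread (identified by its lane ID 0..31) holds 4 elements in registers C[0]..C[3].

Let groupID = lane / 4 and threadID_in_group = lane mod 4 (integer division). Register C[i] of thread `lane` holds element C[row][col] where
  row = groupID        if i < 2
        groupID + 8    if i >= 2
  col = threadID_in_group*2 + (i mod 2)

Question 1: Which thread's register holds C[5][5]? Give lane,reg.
r=5→G=5,rhi=0  c=5→T=2,p=1
L=5*4+2=22  i=0*2+1=1

22,1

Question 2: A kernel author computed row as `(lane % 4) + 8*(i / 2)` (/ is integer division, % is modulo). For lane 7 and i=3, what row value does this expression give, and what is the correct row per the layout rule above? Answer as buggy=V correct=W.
`(lane % 4) + 8*(i / 2)`[7,3]⇒11
lane 7⇒7/4=1, 7 mod 4=3
i=3  r:1+8⇒9  c:2·3+1⇒7
row: 11 vs 9

buggy=11 correct=9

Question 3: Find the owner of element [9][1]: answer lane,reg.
r=9⇒gr=1,Rb=1  c=1⇒th=0,odd=1
L=1*4+0=4  i=1*2+1=3

4,3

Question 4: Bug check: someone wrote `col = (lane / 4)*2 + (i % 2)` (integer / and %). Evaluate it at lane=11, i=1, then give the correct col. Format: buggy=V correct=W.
buggy=5 correct=7

`(lane / 4)*2 + (i % 2)`[11,1]->5
11: g=2,t=3
[1] (2+0,3*2+1) = (2,7)
col: 5 vs 7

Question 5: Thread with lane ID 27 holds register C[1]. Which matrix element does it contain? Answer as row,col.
6,7

lane 27: grp=6 (27/4), tig=3 (27%4)
i=1: r=6+0=6, c=3*2+1=7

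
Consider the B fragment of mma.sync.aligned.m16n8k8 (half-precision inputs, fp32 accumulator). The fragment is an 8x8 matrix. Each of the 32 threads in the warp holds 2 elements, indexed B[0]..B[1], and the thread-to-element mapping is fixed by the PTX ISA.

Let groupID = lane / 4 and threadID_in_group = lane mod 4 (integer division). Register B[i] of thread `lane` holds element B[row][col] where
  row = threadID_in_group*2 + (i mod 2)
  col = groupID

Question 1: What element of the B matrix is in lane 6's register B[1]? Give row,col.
lane 6: g=1 (6/4), t=2 (6%4)
i=1: r=2*2+1=5, c=g=1

5,1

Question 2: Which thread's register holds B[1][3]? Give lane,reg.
c=3→G=3  r=1→T=0,p=1
L=3*4+0=12  i=1=1

12,1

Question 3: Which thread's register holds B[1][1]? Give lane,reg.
c=1⇒gr=1  r=1⇒th=0,odd=1
L=1*4+0=4  i=1=1

4,1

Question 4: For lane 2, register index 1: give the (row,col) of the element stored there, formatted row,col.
5,0

lane 2: G=0 (2/4), T=2 (2%4)
i=1: r=2*2+1=5, c=G=0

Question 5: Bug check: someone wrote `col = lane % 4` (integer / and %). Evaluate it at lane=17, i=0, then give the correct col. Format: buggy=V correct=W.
`lane % 4`[17,0]⇒1
lane 17: gr=4 (17/4), th=1 (17%4)
i=0: r=1*2+0=2, c=gr=4
col: 1 vs 4

buggy=1 correct=4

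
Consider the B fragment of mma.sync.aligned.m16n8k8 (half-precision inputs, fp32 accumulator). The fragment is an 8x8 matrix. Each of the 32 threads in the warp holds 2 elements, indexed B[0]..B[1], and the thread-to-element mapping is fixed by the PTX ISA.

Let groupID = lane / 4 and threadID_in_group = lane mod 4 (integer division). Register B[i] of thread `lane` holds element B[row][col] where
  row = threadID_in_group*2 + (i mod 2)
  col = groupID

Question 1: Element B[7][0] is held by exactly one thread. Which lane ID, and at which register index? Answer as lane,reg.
3,1

c=0⇒gr=0  r=7⇒th=3,odd=1
L=0*4+3=3  i=1=1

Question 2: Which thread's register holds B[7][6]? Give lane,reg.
c=6→G=6  r=7→T=3,p=1
L=6*4+3=27  i=1=1

27,1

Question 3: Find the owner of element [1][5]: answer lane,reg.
20,1

c=5⇒gr=5  r=1⇒th=0,odd=1
L=5*4+0=20  i=1=1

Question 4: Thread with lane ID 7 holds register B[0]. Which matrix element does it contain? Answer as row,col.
7: gr=1,th=3
[0] (3*2+0,1) = (6,1)

6,1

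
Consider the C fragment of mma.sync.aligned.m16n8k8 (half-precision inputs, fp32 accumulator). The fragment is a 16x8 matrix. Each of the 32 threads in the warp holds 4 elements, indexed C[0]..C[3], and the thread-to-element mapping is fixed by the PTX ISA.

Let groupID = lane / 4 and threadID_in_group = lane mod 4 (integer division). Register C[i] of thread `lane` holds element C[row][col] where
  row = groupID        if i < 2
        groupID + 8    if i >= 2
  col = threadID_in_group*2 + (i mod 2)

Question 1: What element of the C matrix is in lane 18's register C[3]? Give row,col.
lane 18⇒18/4=4, 18 mod 4=2
i=3  r:4+8⇒12  c:2·2+1⇒5

12,5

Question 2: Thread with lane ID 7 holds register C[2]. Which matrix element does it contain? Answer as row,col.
L=7->g=7>>2=1, t=7&3=3
[2]->row 1+8=9  col 3·2+0=6

9,6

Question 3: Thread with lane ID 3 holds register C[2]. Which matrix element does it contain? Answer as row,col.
lane 3: gid=0 (3/4), tid=3 (3%4)
i=2: r=0+8=8, c=3*2+0=6

8,6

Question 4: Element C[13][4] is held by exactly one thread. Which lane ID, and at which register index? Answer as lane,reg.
r=13->g=5,rb=1  c=4->t=2,b0=0
L=5*4+2=22  i=1*2+0=2

22,2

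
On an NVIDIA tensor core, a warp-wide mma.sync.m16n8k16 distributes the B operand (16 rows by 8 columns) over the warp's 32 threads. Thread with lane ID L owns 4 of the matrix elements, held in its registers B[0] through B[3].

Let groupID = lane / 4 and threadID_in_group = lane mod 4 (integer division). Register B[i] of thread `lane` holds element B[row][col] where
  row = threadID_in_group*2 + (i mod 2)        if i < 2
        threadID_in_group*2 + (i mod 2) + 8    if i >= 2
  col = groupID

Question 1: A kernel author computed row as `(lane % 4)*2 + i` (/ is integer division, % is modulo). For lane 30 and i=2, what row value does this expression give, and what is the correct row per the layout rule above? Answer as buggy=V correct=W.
`(lane % 4)*2 + i`[30,2]⇒6
30: gr=7,th=2
[2] (2*2+0+8,7) = (12,7)
row: 6 vs 12

buggy=6 correct=12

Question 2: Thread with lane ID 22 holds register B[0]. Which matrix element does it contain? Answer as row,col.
22: G=5,T=2
[0] (2*2+0+0,5) = (4,5)

4,5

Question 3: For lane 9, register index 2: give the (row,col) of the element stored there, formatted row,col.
9: g=2,t=1
[2] (1*2+0+8,2) = (10,2)

10,2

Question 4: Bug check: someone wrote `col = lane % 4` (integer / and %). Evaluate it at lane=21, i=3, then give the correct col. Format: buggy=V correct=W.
buggy=1 correct=5

`lane % 4`[21,3]->1
lane 21: gid=5 (21/4), tid=1 (21%4)
i=3: r=1*2+1+8=11, c=gid=5
col: 1 vs 5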